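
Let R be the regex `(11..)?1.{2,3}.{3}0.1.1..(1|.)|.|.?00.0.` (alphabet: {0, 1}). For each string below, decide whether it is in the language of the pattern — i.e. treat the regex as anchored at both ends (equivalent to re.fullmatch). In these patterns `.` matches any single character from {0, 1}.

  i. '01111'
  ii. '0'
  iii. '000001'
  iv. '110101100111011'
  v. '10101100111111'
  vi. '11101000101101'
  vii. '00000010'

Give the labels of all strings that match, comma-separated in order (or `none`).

i. '01111' → no match
ii. '0' → match
iii. '000001' → match
iv → match
v → match
vi → match
vii. '00000010' → no match

ii, iii, iv, v, vi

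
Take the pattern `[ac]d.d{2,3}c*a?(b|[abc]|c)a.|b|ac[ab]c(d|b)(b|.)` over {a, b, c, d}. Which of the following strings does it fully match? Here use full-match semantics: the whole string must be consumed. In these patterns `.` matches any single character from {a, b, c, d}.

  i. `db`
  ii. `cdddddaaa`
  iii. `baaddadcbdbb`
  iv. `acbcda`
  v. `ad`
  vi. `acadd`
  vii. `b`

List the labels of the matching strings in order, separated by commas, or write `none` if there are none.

ii, iv, vii

i → no match
ii → match
iii → no match
iv → match
v → no match
vi → no match
vii → match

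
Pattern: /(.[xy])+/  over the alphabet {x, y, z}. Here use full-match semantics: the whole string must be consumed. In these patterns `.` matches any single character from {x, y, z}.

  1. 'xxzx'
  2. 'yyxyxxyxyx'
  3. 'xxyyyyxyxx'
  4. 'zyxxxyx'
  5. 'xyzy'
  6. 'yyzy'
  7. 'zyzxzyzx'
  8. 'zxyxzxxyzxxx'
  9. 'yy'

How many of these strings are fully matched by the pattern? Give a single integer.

8

1 → match
2 → match
3 → match
4 → no match
5 → match
6 → match
7 → match
8 → match
9 → match
Total matched: 8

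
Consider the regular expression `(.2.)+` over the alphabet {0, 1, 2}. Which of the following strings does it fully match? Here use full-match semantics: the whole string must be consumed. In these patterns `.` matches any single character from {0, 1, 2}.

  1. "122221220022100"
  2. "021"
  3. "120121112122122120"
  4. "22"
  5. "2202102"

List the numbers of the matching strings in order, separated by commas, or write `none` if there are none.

1 → no match
2 → match
3 → no match
4 → no match
5 → no match

2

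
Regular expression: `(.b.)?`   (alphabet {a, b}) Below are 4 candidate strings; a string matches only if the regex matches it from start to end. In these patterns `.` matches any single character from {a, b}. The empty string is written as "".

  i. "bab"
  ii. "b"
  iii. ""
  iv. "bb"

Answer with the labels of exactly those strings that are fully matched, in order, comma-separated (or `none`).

iii

i → no match
ii → no match
iii → match
iv → no match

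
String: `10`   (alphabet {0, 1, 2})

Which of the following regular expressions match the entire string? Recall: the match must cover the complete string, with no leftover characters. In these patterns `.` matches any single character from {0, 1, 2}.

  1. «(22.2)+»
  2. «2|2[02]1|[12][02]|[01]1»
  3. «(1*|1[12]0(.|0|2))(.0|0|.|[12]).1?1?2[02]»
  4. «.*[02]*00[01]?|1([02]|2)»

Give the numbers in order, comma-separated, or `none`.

2, 4

1 → no match — must start with `22`
2 → match
3 → no match
4 → match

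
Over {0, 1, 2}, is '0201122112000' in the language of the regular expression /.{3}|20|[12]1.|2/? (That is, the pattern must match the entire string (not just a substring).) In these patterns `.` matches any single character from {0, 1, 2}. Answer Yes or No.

No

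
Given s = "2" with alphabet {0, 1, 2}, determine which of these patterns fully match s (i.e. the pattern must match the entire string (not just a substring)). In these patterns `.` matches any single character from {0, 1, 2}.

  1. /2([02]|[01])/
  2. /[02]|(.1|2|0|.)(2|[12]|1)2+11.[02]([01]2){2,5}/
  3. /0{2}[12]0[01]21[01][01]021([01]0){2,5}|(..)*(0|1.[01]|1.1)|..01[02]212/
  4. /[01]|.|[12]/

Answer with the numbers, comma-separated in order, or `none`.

1 → no match
2 → match
3 → no match
4 → match

2, 4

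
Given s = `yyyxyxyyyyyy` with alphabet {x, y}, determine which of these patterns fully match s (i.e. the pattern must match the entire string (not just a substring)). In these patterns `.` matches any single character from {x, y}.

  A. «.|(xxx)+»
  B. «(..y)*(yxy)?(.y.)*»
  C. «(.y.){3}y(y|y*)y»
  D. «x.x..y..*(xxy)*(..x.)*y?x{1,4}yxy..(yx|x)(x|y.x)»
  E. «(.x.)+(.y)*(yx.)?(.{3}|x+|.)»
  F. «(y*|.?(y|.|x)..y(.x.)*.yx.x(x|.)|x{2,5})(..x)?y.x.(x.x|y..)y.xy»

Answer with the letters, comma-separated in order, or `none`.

A → no match
B → match
C → match
D → no match — must start with `x`
E → no match
F → no match — must end with `xy`

B, C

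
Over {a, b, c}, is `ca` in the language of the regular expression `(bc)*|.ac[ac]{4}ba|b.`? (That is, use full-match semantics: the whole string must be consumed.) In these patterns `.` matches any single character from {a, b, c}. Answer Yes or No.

No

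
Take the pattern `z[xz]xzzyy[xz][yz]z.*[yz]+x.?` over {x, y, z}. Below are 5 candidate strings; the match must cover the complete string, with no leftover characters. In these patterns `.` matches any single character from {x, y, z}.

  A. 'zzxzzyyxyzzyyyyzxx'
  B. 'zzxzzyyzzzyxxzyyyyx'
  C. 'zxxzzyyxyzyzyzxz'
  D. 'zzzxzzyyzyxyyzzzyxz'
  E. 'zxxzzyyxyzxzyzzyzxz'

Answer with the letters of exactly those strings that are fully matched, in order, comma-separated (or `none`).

A → match
B → match
C → match
D → no match
E → match

A, B, C, E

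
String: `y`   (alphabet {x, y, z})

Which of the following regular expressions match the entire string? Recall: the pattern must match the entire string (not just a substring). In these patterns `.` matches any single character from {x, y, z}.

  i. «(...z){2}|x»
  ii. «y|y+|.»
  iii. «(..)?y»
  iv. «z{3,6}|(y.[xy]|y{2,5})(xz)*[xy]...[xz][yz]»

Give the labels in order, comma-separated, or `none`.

ii, iii

i → no match
ii → match
iii → match
iv → no match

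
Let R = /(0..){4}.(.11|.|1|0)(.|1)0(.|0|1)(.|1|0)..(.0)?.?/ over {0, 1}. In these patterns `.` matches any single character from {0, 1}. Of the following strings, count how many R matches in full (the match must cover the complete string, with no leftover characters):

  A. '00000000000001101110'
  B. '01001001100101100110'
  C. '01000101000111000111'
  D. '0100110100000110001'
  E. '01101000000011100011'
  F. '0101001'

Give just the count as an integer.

4

A → match
B → match
C → match
D → no match
E → match
F. '0101001' → no match
Total matched: 4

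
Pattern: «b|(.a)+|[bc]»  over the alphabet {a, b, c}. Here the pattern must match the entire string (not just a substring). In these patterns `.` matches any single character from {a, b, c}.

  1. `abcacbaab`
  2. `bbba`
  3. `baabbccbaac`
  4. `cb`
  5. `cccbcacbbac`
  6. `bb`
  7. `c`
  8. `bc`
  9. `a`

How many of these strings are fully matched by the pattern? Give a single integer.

1 → no match
2 → no match
3 → no match
4 → no match
5 → no match
6 → no match
7 → match
8 → no match
9 → no match
Total matched: 1

1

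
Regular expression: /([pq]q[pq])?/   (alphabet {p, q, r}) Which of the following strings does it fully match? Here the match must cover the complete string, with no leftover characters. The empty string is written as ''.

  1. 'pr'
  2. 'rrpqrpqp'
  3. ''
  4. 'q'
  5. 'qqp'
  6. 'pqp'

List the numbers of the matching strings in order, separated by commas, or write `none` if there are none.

3, 5, 6

1 → no match
2 → no match
3 → match
4 → no match
5 → match
6 → match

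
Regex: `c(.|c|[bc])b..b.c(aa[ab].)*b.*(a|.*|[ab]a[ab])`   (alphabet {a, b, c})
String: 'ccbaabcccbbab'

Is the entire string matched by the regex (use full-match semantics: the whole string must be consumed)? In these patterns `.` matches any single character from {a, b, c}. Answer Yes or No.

No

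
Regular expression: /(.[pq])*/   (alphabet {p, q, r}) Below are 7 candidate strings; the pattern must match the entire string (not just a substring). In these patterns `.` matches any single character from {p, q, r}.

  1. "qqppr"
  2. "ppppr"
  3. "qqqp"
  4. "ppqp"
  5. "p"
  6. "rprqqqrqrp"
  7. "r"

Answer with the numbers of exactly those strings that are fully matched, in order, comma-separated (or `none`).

3, 4, 6

1 → no match
2 → no match
3 → match
4 → match
5 → no match
6 → match
7 → no match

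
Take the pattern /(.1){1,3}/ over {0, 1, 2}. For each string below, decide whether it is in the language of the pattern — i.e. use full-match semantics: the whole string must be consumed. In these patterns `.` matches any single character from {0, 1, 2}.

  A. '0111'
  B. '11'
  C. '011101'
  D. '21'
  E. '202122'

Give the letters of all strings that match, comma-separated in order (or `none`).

A → match
B → match
C → match
D → match
E → no match — must end with '1'

A, B, C, D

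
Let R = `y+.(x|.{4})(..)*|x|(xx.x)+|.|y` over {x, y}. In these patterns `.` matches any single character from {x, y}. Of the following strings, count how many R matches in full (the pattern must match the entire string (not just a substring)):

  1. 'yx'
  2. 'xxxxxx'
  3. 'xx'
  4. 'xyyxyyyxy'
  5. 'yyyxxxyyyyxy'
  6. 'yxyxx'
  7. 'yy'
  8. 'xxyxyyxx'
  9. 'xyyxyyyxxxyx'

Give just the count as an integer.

1

1. 'yx' → no match
2. 'xxxxxx' → no match
3. 'xx' → no match
4. 'xyyxyyyxy' → no match
5. 'yyyxxxyyyyxy' → match
6. 'yxyxx' → no match
7. 'yy' → no match
8. 'xxyxyyxx' → no match
9. 'xyyxyyyxxxyx' → no match
Total matched: 1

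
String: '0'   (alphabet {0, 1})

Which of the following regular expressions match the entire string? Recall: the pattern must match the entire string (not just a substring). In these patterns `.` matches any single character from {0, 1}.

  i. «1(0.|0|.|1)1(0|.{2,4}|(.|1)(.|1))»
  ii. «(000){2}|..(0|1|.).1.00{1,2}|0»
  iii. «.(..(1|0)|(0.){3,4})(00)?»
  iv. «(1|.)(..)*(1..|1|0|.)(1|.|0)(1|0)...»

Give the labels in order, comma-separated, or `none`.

ii

i → no match — must start with '1'
ii → match
iii → no match
iv → no match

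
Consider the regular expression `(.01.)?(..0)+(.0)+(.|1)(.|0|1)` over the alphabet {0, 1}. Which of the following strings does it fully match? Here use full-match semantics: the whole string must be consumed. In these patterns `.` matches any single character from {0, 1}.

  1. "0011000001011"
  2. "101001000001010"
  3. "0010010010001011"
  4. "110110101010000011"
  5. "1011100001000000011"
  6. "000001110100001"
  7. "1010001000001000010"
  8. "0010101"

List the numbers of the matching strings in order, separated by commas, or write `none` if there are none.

1 → match
2 → match
3 → match
4 → match
5 → match
6 → no match
7 → no match
8 → no match

1, 2, 3, 4, 5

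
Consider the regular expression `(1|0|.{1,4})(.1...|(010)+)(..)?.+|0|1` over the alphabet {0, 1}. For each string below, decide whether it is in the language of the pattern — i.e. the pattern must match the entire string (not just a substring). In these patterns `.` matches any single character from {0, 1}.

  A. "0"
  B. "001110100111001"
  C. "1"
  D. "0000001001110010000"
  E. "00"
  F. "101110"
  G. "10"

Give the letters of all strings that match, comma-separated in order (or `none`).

A, B, C

A. "0" → match
B → match
C. "1" → match
D → no match
E. "00" → no match
F. "101110" → no match
G. "10" → no match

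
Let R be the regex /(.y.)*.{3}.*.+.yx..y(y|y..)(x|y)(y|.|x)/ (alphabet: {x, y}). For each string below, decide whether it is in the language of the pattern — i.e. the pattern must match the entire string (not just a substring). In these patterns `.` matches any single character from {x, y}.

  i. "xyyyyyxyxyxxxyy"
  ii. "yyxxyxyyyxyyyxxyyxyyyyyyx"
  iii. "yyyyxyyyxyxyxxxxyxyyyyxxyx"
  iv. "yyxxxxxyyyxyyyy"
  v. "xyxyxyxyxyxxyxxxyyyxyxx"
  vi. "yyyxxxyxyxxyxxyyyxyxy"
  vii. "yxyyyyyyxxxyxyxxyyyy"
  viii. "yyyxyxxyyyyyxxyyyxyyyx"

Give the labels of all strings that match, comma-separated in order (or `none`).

i → no match
ii → no match
iii → match
iv → no match
v → no match
vi → match
vii → no match
viii → no match

iii, vi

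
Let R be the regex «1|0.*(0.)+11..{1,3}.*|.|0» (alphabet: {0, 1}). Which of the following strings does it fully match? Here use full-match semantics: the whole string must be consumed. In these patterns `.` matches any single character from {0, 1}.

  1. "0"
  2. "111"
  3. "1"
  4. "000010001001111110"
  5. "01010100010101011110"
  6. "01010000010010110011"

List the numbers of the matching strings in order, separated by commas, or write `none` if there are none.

1. "0" → match
2. "111" → no match
3. "1" → match
4 → match
5 → match
6 → no match

1, 3, 4, 5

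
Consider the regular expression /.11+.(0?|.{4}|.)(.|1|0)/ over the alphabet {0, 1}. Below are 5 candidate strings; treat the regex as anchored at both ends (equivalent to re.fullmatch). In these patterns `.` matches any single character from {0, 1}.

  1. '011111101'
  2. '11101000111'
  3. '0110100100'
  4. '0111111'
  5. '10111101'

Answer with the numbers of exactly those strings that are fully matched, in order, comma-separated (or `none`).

1, 4

1 → match
2 → no match
3 → no match
4 → match
5 → no match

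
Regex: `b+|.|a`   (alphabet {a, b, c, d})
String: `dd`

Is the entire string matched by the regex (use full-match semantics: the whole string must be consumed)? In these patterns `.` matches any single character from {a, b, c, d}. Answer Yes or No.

No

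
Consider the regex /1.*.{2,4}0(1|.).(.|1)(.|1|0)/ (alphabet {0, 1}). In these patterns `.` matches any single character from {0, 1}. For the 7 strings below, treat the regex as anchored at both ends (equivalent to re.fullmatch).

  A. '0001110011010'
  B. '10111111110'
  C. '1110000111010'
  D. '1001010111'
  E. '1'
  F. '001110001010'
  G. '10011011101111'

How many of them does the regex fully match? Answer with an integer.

1

A → no match — must start with '1'
B → no match
C → no match
D → no match
E → no match
F → no match — must start with '1'
G → match
Total matched: 1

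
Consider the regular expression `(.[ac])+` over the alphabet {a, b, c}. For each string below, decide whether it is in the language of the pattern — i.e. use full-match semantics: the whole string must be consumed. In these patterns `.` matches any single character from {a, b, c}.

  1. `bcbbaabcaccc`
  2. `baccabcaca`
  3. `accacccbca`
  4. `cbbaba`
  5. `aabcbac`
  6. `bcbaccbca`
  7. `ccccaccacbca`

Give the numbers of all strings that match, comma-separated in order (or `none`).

none

1 → no match
2 → no match
3 → no match
4 → no match
5 → no match
6 → no match
7 → no match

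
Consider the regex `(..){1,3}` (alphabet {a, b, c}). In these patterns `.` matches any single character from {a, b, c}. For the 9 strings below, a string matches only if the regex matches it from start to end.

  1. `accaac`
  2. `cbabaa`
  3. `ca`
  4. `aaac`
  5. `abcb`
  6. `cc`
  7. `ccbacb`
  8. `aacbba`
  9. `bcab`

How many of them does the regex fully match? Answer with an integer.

9

1 → match
2 → match
3 → match
4 → match
5 → match
6 → match
7 → match
8 → match
9 → match
Total matched: 9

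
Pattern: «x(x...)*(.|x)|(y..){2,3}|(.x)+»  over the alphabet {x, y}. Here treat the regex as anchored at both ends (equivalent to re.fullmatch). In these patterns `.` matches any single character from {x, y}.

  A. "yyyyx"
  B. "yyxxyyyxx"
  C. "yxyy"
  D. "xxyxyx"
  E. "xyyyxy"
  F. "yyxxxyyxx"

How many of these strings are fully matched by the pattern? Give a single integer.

A → no match
B → no match
C → no match
D → match
E → no match
F → no match
Total matched: 1

1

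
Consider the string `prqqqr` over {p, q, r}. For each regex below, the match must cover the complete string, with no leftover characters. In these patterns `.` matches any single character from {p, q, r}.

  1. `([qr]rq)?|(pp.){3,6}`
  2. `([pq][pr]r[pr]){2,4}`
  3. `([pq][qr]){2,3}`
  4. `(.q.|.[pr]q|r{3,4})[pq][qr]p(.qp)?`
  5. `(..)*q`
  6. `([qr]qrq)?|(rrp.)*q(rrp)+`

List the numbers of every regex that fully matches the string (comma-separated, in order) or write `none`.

3

1 → no match
2 → no match
3 → match
4 → no match
5 → no match — must end with `q`
6 → no match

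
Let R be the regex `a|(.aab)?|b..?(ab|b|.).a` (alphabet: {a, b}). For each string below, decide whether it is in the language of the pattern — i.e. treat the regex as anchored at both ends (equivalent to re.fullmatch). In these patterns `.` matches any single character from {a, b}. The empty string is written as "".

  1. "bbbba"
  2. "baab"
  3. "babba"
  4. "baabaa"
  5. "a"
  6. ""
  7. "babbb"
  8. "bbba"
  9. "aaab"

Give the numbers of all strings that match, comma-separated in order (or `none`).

1, 2, 3, 4, 5, 6, 9

1 → match
2 → match
3 → match
4 → match
5 → match
6 → match
7 → no match
8 → no match
9 → match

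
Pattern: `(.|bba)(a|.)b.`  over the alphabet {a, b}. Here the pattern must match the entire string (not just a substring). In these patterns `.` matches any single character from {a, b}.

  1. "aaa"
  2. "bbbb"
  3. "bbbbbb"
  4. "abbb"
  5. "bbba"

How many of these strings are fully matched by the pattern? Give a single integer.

1 → no match
2 → match
3 → no match
4 → match
5 → match
Total matched: 3

3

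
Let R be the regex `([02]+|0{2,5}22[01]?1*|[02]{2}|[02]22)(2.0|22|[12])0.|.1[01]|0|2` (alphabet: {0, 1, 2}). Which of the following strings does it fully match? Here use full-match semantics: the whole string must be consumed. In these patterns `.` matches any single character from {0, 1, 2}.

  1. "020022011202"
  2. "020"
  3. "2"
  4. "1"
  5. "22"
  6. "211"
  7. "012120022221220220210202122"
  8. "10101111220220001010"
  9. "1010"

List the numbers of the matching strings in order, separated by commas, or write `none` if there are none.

3, 6

1 → no match
2 → no match
3 → match
4 → no match
5 → no match
6 → match
7 → no match
8 → no match
9 → no match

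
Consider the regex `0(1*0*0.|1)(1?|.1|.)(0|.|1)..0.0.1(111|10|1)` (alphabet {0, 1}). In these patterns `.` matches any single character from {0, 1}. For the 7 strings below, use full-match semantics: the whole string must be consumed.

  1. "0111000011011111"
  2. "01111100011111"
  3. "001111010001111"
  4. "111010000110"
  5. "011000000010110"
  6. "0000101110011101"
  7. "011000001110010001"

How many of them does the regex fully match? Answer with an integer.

1

1 → no match
2 → match
3 → no match
4 → no match — must start with "0"
5 → no match
6 → no match
7 → no match
Total matched: 1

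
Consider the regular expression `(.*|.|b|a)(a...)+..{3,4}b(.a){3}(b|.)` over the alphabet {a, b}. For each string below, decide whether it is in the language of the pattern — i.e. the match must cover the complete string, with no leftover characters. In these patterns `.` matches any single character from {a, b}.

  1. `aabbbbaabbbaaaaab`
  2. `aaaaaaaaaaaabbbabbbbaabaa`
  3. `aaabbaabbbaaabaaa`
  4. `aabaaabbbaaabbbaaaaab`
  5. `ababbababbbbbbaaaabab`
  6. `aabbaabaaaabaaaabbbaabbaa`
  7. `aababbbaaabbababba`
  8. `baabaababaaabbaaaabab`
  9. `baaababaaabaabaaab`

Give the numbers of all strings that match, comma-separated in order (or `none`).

1, 4, 5, 8, 9

1 → match
2 → no match
3 → no match
4 → match
5 → match
6 → no match
7 → no match
8 → match
9 → match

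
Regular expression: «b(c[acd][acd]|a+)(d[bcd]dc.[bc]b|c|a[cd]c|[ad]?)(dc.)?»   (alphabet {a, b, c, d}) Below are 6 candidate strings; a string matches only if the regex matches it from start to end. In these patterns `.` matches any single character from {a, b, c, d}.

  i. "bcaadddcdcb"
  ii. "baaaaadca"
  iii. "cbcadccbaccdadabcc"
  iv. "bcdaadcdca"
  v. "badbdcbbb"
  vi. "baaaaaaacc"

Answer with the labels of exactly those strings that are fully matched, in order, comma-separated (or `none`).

i, ii, iv, v, vi

i → match
ii → match
iii → no match — must start with "b"
iv → match
v → match
vi → match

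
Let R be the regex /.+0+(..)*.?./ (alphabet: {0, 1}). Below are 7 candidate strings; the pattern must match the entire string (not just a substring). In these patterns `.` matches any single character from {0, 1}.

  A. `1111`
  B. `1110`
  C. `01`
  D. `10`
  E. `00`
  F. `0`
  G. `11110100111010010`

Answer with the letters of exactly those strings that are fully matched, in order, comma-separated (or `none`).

G

A → no match
B → no match
C → no match
D → no match
E → no match
F → no match
G → match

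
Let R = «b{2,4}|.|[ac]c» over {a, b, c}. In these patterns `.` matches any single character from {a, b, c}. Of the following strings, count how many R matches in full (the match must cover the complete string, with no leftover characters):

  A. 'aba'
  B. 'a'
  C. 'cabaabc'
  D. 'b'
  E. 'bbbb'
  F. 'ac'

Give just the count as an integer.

A → no match
B → match
C → no match
D → match
E → match
F → match
Total matched: 4

4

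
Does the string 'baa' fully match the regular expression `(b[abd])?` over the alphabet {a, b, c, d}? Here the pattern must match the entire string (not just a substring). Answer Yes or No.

No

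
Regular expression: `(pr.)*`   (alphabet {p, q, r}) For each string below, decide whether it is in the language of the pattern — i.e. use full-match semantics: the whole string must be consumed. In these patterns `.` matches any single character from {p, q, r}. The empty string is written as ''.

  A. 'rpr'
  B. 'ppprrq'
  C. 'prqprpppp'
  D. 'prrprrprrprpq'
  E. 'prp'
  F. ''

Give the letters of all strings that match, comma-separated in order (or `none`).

A. 'rpr' → no match
B. 'ppprrq' → no match
C. 'prqprpppp' → no match
D → no match
E. 'prp' → match
F. '' → match

E, F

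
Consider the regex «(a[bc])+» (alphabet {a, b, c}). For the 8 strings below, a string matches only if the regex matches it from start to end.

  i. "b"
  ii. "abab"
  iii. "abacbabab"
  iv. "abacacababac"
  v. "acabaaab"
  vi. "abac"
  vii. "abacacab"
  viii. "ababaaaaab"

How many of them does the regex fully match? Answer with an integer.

i. "b" → no match — must start with "a"
ii. "abab" → match
iii. "abacbabab" → no match
iv. "abacacababac" → match
v. "acabaaab" → no match
vi. "abac" → match
vii. "abacacab" → match
viii. "ababaaaaab" → no match
Total matched: 4

4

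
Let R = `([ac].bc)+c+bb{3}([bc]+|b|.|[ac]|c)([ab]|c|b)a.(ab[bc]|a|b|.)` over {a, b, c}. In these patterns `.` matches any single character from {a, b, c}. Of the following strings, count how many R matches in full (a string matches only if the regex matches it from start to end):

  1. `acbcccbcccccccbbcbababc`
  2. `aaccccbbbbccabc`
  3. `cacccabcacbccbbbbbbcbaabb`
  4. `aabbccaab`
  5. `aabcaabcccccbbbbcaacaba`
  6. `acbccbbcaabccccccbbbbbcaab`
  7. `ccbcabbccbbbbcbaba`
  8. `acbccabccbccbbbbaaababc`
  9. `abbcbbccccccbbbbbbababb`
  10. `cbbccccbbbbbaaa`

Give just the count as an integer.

2

1 → no match
2 → no match
3 → no match
4 → no match
5 → no match
6 → match
7 → match
8 → no match
9 → no match
10 → no match
Total matched: 2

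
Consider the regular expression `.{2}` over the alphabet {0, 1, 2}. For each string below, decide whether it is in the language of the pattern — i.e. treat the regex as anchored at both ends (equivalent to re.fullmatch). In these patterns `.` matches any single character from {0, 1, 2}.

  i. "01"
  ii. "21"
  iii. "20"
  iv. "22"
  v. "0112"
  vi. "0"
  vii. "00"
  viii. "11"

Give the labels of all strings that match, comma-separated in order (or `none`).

i → match
ii → match
iii → match
iv → match
v → no match
vi → no match
vii → match
viii → match

i, ii, iii, iv, vii, viii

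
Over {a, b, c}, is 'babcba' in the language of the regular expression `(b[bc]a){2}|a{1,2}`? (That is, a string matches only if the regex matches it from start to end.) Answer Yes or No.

No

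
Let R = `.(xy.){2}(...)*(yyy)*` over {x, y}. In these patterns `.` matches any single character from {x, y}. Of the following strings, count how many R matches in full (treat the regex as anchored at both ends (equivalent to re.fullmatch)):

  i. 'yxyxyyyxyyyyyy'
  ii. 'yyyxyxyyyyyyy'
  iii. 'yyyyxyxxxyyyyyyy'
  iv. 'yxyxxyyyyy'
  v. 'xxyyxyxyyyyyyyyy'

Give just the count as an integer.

i → no match
ii → no match
iii → no match
iv → match
v → match
Total matched: 2

2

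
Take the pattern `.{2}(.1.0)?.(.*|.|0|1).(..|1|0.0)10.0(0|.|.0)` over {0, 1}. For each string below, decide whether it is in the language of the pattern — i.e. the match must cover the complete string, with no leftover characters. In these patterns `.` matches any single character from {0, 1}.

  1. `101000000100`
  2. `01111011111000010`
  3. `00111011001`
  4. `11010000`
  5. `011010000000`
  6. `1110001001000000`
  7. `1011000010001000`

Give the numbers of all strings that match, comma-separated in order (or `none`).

none

1 → no match
2 → no match
3 → no match
4 → no match
5 → no match
6 → no match
7 → no match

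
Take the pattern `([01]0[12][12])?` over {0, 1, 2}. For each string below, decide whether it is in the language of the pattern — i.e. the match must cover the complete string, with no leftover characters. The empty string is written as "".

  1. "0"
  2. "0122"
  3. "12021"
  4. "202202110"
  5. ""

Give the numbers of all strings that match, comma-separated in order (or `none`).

5

1 → no match
2 → no match
3 → no match
4 → no match
5 → match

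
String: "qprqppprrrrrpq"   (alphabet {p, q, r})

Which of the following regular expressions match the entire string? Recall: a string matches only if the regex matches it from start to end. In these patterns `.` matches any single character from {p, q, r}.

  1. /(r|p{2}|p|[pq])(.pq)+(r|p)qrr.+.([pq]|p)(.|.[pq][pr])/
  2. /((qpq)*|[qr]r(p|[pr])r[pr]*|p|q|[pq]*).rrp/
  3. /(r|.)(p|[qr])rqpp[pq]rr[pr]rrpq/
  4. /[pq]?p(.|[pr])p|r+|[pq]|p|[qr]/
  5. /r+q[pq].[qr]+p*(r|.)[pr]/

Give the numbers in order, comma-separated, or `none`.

3

1 → no match
2 → no match — must end with "rrp"
3 → match
4 → no match
5 → no match — must start with "r"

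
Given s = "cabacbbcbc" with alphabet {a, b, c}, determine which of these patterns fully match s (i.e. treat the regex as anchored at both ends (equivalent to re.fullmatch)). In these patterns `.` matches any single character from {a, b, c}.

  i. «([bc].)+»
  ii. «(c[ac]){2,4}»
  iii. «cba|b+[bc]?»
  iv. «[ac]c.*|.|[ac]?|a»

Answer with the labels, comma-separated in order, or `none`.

i

i → match
ii → no match
iii → no match
iv → no match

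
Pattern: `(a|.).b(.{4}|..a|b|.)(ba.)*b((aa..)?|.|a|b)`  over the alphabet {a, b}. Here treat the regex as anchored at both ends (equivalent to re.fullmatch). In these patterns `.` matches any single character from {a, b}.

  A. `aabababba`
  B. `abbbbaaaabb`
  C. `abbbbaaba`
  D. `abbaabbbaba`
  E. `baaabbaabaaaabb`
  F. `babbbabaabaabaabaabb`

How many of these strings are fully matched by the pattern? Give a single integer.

A → match
B → no match
C → match
D → no match
E → no match
F → match
Total matched: 3

3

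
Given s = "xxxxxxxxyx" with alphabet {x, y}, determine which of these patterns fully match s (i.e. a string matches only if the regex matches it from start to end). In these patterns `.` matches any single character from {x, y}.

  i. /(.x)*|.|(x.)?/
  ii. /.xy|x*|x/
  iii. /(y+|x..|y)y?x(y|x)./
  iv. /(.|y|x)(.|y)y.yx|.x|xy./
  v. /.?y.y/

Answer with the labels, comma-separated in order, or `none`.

i → match
ii → no match
iii → no match
iv → no match
v → no match — must end with "y"

i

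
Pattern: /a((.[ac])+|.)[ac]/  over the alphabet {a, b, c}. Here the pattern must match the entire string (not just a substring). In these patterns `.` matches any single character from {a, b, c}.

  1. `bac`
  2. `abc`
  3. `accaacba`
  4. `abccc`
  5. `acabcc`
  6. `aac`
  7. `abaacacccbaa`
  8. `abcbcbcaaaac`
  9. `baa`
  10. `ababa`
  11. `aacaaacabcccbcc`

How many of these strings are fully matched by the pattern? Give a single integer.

1 → no match — must start with `a`
2 → match
3 → no match
4 → no match
5 → match
6 → match
7 → match
8 → match
9 → no match — must start with `a`
10 → no match
11 → no match
Total matched: 5

5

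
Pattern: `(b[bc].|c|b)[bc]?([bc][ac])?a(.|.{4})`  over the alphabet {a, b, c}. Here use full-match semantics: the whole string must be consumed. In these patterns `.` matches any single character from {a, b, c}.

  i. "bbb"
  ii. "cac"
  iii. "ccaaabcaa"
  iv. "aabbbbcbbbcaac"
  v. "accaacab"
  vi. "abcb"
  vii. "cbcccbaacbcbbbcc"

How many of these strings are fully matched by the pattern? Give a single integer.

i → no match
ii → match
iii → no match
iv → no match
v → no match
vi → no match
vii → no match
Total matched: 1

1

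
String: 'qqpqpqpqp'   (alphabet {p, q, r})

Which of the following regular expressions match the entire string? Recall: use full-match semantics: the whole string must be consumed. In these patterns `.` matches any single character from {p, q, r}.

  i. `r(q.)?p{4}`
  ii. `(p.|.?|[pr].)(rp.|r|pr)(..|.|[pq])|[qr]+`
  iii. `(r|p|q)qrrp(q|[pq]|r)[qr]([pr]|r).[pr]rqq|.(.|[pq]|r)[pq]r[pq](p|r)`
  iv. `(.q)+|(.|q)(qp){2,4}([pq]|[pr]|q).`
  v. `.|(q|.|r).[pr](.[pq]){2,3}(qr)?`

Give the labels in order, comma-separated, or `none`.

i → no match — must start with 'r'
ii → no match
iii → no match
iv → match
v → match

iv, v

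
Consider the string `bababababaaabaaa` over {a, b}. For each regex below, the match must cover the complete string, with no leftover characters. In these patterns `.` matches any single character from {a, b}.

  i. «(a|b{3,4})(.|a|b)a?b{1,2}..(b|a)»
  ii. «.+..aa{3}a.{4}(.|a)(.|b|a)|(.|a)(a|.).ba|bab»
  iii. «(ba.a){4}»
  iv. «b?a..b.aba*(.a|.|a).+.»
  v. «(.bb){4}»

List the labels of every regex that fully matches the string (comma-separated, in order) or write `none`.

iii

i → no match
ii → no match
iii → match
iv → no match
v → no match — must end with `bb`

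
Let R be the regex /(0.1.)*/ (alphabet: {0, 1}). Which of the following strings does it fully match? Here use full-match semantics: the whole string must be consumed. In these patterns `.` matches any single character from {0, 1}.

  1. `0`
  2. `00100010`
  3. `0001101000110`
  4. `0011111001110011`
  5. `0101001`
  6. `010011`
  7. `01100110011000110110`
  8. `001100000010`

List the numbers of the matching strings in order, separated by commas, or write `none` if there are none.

2, 7

1 → no match
2 → match
3 → no match
4 → no match
5 → no match
6 → no match
7 → match
8 → no match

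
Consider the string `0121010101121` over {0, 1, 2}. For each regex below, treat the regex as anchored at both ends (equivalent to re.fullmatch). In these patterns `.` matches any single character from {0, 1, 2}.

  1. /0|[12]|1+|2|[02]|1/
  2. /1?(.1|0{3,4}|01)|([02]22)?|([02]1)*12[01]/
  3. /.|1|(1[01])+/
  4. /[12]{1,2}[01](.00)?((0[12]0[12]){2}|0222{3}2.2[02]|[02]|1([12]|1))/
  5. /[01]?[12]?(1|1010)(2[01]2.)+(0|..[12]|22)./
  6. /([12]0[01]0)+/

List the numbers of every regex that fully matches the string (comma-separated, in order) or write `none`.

2

1 → no match
2 → match
3 → no match
4 → no match
5 → no match
6 → no match — must end with `0`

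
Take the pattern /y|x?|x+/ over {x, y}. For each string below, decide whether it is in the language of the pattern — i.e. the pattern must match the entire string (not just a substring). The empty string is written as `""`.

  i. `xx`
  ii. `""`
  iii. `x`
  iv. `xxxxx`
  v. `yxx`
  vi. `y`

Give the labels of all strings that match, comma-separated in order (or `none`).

i, ii, iii, iv, vi

i → match
ii → match
iii → match
iv → match
v → no match
vi → match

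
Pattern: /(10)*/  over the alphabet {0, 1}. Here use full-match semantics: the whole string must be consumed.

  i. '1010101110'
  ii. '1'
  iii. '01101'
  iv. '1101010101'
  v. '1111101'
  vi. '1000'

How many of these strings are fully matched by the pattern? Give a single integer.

i → no match
ii → no match
iii → no match
iv → no match
v → no match
vi → no match
Total matched: 0

0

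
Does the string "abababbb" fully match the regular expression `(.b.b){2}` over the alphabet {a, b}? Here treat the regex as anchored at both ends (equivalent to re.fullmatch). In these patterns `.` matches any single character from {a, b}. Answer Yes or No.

Yes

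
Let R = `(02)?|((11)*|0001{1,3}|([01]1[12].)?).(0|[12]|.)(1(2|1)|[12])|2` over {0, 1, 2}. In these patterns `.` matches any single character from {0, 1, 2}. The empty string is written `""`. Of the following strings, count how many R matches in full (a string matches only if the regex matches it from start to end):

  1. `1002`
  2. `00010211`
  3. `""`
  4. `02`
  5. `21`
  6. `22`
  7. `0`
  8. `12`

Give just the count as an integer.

1 → no match
2 → match
3 → match
4 → match
5 → no match
6 → no match
7 → no match
8 → no match
Total matched: 3

3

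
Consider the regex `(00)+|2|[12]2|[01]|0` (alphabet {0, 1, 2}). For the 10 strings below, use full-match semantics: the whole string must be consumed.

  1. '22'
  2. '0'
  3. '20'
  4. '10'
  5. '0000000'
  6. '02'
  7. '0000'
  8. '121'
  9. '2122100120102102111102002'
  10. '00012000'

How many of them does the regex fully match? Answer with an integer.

1. '22' → match
2. '0' → match
3. '20' → no match
4. '10' → no match
5. '0000000' → no match
6. '02' → no match
7. '0000' → match
8. '121' → no match
9 → no match
10. '00012000' → no match
Total matched: 3

3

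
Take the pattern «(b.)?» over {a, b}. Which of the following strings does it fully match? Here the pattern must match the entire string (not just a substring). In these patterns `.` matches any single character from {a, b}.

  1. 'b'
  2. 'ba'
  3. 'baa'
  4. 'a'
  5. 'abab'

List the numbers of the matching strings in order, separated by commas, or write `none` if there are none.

2

1 → no match
2 → match
3 → no match
4 → no match
5 → no match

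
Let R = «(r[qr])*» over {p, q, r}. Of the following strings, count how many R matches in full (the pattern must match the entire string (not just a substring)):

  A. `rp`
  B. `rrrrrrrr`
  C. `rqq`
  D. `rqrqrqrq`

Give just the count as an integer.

A. `rp` → no match
B. `rrrrrrrr` → match
C. `rqq` → no match
D. `rqrqrqrq` → match
Total matched: 2

2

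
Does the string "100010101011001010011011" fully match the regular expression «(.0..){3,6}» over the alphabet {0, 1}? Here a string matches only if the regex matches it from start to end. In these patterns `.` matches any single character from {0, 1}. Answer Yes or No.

Yes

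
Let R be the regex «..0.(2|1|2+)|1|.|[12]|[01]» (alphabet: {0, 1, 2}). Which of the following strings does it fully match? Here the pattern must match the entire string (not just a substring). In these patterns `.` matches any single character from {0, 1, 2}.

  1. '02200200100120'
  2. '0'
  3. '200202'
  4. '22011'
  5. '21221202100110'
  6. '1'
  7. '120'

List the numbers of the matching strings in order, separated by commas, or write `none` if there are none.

1 → no match
2 → match
3 → no match
4 → match
5 → no match
6 → match
7 → no match

2, 4, 6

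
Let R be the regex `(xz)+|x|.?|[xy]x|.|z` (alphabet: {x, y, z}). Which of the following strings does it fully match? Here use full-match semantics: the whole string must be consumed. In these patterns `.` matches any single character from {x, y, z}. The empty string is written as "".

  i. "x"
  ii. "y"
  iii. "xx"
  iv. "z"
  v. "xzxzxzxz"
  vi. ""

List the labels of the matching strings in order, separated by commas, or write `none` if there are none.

i, ii, iii, iv, v, vi

i → match
ii → match
iii → match
iv → match
v → match
vi → match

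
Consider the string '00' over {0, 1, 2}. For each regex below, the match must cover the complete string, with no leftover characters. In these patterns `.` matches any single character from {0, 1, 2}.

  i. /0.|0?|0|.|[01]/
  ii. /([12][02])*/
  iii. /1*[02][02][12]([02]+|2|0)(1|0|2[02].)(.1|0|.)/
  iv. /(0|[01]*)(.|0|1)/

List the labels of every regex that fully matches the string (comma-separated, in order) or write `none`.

i → match
ii → no match
iii → no match
iv → match

i, iv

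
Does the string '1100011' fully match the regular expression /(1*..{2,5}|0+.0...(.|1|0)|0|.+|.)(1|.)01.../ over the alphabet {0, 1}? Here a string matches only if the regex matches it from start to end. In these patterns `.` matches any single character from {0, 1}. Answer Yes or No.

No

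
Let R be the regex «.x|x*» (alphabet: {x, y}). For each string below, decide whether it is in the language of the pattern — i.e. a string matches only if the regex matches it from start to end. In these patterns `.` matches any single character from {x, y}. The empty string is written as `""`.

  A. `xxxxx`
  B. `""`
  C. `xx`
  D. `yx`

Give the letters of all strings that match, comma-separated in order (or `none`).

A → match
B → match
C → match
D → match

A, B, C, D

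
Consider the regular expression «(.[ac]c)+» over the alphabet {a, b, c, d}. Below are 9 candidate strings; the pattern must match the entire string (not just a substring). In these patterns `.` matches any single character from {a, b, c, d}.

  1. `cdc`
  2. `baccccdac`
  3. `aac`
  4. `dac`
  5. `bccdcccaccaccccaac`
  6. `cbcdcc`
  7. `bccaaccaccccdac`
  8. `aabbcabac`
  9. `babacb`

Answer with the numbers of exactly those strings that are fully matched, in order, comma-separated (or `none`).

1 → no match
2 → match
3 → match
4 → match
5 → match
6 → no match
7 → match
8 → no match
9 → no match — must end with `c`

2, 3, 4, 5, 7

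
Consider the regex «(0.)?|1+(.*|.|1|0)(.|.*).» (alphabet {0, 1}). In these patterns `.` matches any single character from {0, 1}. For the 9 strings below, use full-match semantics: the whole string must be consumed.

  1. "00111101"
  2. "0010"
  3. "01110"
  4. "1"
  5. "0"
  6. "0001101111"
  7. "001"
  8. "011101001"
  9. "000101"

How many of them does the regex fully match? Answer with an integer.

1. "00111101" → no match
2. "0010" → no match
3. "01110" → no match
4. "1" → no match
5. "0" → no match
6. "0001101111" → no match
7. "001" → no match
8. "011101001" → no match
9. "000101" → no match
Total matched: 0

0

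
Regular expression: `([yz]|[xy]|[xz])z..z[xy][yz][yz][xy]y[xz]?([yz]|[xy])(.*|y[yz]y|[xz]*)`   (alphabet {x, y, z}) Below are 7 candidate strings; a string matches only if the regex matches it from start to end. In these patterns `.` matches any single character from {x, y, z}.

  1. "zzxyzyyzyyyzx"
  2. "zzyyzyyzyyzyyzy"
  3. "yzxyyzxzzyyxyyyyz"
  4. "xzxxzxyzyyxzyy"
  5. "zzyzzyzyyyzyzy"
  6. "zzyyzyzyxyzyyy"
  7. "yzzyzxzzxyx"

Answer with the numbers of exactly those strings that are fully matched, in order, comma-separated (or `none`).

1, 2, 4, 5, 6, 7

1 → match
2 → match
3 → no match
4 → match
5 → match
6 → match
7 → match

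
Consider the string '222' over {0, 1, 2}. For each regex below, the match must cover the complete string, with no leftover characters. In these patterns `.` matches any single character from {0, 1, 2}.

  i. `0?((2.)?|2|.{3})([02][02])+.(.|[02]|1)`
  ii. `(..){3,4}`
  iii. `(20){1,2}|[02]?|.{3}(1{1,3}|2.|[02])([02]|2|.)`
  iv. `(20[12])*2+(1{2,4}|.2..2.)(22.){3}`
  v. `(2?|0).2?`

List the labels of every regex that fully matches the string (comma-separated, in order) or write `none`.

v

i → no match
ii → no match
iii → no match
iv → no match
v → match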